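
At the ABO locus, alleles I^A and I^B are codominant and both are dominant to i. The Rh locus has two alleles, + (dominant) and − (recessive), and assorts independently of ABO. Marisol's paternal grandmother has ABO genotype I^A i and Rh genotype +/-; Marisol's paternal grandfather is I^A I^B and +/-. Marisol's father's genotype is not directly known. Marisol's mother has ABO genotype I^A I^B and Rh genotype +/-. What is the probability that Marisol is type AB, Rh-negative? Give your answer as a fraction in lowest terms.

Marisol's father's ABO genotype from I^A i × I^A I^B: 1/4 I^A I^A, 1/4 I^A I^B, 1/4 I^A i, 1/4 I^B i.
Crossing each possibility with the mother I^A I^B and summing P(type AB): 1/4·1/2 + 1/4·1/2 + 1/4·1/4 + 1/4·1/4 = 3/8.
Similarly for Rh via the father's Rh distribution: P(Rh-) = 1/4.
Independent loci: 3/8 × 1/4 = 3/32.

3/32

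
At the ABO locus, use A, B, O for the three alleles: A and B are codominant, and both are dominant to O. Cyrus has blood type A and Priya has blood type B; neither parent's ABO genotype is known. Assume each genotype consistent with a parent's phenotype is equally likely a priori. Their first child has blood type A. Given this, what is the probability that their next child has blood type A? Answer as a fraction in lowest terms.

Possible genotypes: Cyrus ∈ {AA, AO}; Priya ∈ {BB, BO}.
Weight each parental genotype pair by prior × P(type-A child):
  AA × BO: posterior weight 2/3; P(next child type A) = 1/2.
  AO × BO: posterior weight 1/3; P(next child type A) = 1/4.
Weighted sum = 5/12.

5/12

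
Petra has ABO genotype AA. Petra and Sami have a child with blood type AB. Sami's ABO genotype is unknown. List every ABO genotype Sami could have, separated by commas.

AB, BB, BO

For each candidate genotype of Sami, check whether crossing it with AA can produce every observed child phenotype.
  AA → possible child types {A} ✗
  AB → possible child types {A, AB} ✓
  AO → possible child types {A} ✗
  BB → possible child types {AB} ✓
  BO → possible child types {A, AB} ✓
  OO → possible child types {A} ✗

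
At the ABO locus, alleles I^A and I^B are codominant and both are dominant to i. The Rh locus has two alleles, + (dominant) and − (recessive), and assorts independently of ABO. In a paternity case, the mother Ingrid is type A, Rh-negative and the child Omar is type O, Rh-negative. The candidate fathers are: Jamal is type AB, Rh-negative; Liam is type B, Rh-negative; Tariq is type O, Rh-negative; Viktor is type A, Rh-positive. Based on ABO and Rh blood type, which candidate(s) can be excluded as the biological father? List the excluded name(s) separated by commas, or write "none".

A candidate is excluded only if no genotype consistent with his phenotype could produce a type O, Rh-negative child with a type A, Rh-negative mother.
Jamal (type AB, Rh-): no genotype consistent with that phenotype can produce a type-O Rh- child with a type-A mother.

Jamal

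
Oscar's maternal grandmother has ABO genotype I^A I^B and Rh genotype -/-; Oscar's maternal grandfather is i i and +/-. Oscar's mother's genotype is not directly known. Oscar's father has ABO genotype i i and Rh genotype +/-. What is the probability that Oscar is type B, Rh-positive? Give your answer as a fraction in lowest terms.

5/32

Oscar's mother's ABO genotype from I^A I^B × i i: 1/2 I^A i, 1/2 I^B i.
Crossing each possibility with the father i i and summing P(type B): 1/2·0 + 1/2·1/2 = 1/4.
Similarly for Rh via the mother's Rh distribution: P(Rh+) = 5/8.
Independent loci: 1/4 × 5/8 = 5/32.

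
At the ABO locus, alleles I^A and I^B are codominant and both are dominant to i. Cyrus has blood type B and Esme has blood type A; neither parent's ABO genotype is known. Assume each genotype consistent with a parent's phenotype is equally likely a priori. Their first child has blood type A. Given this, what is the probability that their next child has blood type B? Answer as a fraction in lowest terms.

1/12

Possible genotypes: Cyrus ∈ {I^B I^B, I^B i}; Esme ∈ {I^A I^A, I^A i}.
Weight each parental genotype pair by prior × P(type-A child):
  I^B i × I^A I^A: posterior weight 2/3; P(next child type B) = 0.
  I^B i × I^A i: posterior weight 1/3; P(next child type B) = 1/4.
Weighted sum = 1/12.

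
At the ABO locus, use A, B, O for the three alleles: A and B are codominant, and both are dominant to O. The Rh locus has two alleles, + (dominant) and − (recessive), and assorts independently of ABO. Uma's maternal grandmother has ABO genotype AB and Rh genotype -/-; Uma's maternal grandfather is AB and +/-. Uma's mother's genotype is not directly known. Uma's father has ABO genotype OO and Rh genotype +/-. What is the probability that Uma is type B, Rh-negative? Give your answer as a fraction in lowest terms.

Uma's mother's ABO genotype from AB × AB: 1/4 AA, 1/2 AB, 1/4 BB.
Crossing each possibility with the father OO and summing P(type B): 1/4·0 + 1/2·1/2 + 1/4·1 = 1/2.
Similarly for Rh via the mother's Rh distribution: P(Rh-) = 3/8.
Independent loci: 1/2 × 3/8 = 3/16.

3/16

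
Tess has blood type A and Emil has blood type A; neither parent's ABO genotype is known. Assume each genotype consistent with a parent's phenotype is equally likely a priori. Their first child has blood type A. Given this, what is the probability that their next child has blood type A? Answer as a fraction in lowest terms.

Possible genotypes: Tess ∈ {AA, AO}; Emil ∈ {AA, AO}.
Weight each parental genotype pair by prior × P(type-A child):
  AA × AA: posterior weight 4/15; P(next child type A) = 1.
  AA × AO: posterior weight 4/15; P(next child type A) = 1.
  AO × AA: posterior weight 4/15; P(next child type A) = 1.
  AO × AO: posterior weight 1/5; P(next child type A) = 3/4.
Weighted sum = 19/20.

19/20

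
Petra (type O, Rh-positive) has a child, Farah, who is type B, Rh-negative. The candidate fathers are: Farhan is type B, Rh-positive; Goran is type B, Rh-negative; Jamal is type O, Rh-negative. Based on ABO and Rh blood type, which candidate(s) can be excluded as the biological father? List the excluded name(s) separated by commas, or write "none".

A candidate is excluded only if no genotype consistent with his phenotype could produce a type B, Rh-negative child with a type O, Rh-positive mother.
Jamal (type O, Rh-): no genotype consistent with that phenotype can produce a type-B Rh- child with a type-O mother.

Jamal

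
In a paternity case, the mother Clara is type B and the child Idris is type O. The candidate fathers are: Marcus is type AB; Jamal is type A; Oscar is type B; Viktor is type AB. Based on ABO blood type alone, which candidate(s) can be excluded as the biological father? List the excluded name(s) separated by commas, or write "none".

A candidate is excluded only if no genotype consistent with his phenotype could produce a type O child with a type B mother.
Marcus (type AB): no genotype consistent with that phenotype can produce a type-O child with a type-B mother.
Viktor (type AB): no genotype consistent with that phenotype can produce a type-O child with a type-B mother.

Marcus, Viktor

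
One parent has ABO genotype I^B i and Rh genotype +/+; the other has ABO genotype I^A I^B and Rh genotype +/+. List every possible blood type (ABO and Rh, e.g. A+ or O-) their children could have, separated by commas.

Gametes from I^B i × I^A I^B give offspring ABO genotypes I^A I^B, I^A i, I^B I^B, I^B i, i.e. phenotypes A, B, AB.
Rh cross +/+ × +/+ → phenotypes Rh+.
Combining independently: A+, B+, AB+.

A+, B+, AB+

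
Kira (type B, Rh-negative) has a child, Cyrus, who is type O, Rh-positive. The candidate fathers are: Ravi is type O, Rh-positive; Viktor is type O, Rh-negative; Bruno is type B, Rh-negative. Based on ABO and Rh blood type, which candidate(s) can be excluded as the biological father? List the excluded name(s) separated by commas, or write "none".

A candidate is excluded only if no genotype consistent with his phenotype could produce a type O, Rh-positive child with a type B, Rh-negative mother.
Viktor (type O, Rh-): no genotype consistent with that phenotype can produce a type-O Rh+ child with a type-B mother.
Bruno (type B, Rh-): no genotype consistent with that phenotype can produce a type-O Rh+ child with a type-B mother.

Viktor, Bruno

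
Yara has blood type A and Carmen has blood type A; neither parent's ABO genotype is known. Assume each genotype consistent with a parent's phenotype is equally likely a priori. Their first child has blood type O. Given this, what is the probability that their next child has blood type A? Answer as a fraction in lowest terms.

3/4

Possible genotypes: Yara ∈ {AA, AO}; Carmen ∈ {AA, AO}.
Weight each parental genotype pair by prior × P(type-O child):
  AO × AO: posterior weight 1; P(next child type A) = 3/4.
Weighted sum = 3/4.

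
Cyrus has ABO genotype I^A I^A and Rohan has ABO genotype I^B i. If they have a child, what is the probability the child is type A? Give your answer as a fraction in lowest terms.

1/2

ABO cross I^A I^A × I^B i → offspring phenotypes: 1/2 A, 1/2 AB.
So P(type A) = 1/2.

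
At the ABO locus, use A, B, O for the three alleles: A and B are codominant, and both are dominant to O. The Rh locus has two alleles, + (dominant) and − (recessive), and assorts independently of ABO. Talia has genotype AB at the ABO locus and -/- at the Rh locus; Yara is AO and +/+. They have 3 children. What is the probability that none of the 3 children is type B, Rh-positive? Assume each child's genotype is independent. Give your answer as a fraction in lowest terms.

ABO cross AB × AO → 1/2 A, 1/4 B, 1/4 AB.
Rh cross -/- × +/+ → 1 Rh+; so P(type B, Rh-positive) = 1/4 × 1 = 1/4 per child.
P(not type B, Rh-positive) = 3/4 for one child; (3/4)^3 = 27/64.

27/64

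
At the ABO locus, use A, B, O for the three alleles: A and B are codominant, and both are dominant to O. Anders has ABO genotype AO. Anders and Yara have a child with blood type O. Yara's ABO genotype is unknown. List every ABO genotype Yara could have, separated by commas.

AO, BO, OO

For each candidate genotype of Yara, check whether crossing it with AO can produce every observed child phenotype.
  AA → possible child types {A} ✗
  AB → possible child types {A, B, AB} ✗
  AO → possible child types {O, A} ✓
  BB → possible child types {B, AB} ✗
  BO → possible child types {O, A, B, AB} ✓
  OO → possible child types {O, A} ✓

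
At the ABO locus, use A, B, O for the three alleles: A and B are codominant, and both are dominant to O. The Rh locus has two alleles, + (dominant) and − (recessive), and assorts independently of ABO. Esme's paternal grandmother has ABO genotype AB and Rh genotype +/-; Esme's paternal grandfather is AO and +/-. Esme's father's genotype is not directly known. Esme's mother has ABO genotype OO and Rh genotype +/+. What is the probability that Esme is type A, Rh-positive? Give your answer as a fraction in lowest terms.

1/2

Esme's father's ABO genotype from AB × AO: 1/4 AA, 1/4 AB, 1/4 AO, 1/4 BO.
Crossing each possibility with the mother OO and summing P(type A): 1/4·1 + 1/4·1/2 + 1/4·1/2 + 1/4·0 = 1/2.
Similarly for Rh via the father's Rh distribution: P(Rh+) = 1.
Independent loci: 1/2 × 1 = 1/2.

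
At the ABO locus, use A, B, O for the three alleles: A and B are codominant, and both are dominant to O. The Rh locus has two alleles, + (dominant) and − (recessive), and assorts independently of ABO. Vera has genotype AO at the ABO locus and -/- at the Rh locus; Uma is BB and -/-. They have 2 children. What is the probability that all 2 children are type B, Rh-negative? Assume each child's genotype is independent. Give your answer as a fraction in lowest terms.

ABO cross AO × BB → 1/2 B, 1/2 AB.
Rh cross -/- × -/- → 1 Rh-; so P(type B, Rh-negative) = 1/2 × 1 = 1/2 per child.
All 2 independent: (1/2)^2 = 1/4.

1/4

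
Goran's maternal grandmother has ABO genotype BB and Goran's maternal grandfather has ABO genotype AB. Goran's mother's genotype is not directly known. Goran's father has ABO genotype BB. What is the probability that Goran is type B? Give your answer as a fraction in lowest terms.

3/4

Goran's mother's ABO genotype from BB × AB: 1/2 AB, 1/2 BB.
Crossing each possibility with the father BB and summing P(type B): 1/2·1/2 + 1/2·1 = 3/4.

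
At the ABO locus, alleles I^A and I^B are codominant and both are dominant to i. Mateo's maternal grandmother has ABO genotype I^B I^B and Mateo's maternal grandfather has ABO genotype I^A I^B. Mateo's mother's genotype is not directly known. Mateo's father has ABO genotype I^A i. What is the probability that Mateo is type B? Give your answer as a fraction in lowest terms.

Mateo's mother's ABO genotype from I^B I^B × I^A I^B: 1/2 I^A I^B, 1/2 I^B I^B.
Crossing each possibility with the father I^A i and summing P(type B): 1/2·1/4 + 1/2·1/2 = 3/8.

3/8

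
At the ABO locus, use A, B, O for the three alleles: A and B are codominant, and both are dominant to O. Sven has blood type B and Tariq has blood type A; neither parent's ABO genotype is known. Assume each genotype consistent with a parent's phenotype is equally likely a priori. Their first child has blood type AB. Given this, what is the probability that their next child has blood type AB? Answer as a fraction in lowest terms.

Possible genotypes: Sven ∈ {BB, BO}; Tariq ∈ {AA, AO}.
Weight each parental genotype pair by prior × P(type-AB child):
  BB × AA: posterior weight 4/9; P(next child type AB) = 1.
  BB × AO: posterior weight 2/9; P(next child type AB) = 1/2.
  BO × AA: posterior weight 2/9; P(next child type AB) = 1/2.
  BO × AO: posterior weight 1/9; P(next child type AB) = 1/4.
Weighted sum = 25/36.

25/36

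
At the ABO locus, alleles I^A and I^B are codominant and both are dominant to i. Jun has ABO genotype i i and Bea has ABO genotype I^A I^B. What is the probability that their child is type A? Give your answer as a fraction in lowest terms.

ABO cross i i × I^A I^B → offspring phenotypes: 1/2 A, 1/2 B.
So P(type A) = 1/2.

1/2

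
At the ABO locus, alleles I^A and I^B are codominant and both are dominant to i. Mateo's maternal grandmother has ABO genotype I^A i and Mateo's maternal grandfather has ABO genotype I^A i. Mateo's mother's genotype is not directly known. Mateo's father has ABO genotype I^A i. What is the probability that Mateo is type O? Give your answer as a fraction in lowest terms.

Mateo's mother's ABO genotype from I^A i × I^A i: 1/4 I^A I^A, 1/2 I^A i, 1/4 i i.
Crossing each possibility with the father I^A i and summing P(type O): 1/4·0 + 1/2·1/4 + 1/4·1/2 = 1/4.

1/4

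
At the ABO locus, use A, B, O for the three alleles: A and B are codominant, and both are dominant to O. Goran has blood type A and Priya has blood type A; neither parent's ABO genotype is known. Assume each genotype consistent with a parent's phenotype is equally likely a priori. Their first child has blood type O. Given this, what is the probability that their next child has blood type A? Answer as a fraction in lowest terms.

Possible genotypes: Goran ∈ {AA, AO}; Priya ∈ {AA, AO}.
Weight each parental genotype pair by prior × P(type-O child):
  AO × AO: posterior weight 1; P(next child type A) = 3/4.
Weighted sum = 3/4.

3/4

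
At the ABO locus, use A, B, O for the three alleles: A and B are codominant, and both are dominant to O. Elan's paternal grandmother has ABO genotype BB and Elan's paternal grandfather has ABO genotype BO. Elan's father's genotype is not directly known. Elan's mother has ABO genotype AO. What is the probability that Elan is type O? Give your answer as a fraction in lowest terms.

Elan's father's ABO genotype from BB × BO: 1/2 BB, 1/2 BO.
Crossing each possibility with the mother AO and summing P(type O): 1/2·0 + 1/2·1/4 = 1/8.

1/8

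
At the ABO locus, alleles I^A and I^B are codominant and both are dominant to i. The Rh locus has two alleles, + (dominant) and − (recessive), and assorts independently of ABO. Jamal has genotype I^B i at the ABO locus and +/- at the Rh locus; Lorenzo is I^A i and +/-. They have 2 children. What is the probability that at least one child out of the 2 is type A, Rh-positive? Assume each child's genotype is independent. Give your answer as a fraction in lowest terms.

ABO cross I^B i × I^A i → 1/4 O, 1/4 A, 1/4 B, 1/4 AB.
Rh cross +/- × +/- → 3/4 Rh+, 1/4 Rh-; so P(type A, Rh-positive) = 1/4 × 3/4 = 3/16 per child.
P(none) = (13/16)^2 = 169/256; P(at least one) = 1 − 169/256 = 87/256.

87/256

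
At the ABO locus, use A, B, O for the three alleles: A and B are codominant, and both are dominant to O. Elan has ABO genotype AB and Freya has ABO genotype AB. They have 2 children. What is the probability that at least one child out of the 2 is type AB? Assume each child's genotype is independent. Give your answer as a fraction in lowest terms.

3/4

ABO cross AB × AB → 1/4 A, 1/4 B, 1/2 AB.
So P(type AB) = 1/2 per child.
P(none) = (1/2)^2 = 1/4; P(at least one) = 1 − 1/4 = 3/4.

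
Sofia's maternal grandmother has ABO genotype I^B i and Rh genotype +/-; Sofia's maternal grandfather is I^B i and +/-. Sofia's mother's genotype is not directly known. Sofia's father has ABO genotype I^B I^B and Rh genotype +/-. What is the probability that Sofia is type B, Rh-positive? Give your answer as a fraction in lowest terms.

3/4

Sofia's mother's ABO genotype from I^B i × I^B i: 1/4 I^B I^B, 1/2 I^B i, 1/4 i i.
Crossing each possibility with the father I^B I^B and summing P(type B): 1/4·1 + 1/2·1 + 1/4·1 = 1.
Similarly for Rh via the mother's Rh distribution: P(Rh+) = 3/4.
Independent loci: 1 × 3/4 = 3/4.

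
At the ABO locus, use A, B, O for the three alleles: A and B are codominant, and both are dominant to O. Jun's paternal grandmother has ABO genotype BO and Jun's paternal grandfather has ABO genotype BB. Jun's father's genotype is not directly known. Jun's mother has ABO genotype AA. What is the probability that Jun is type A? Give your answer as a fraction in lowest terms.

Jun's father's ABO genotype from BO × BB: 1/2 BB, 1/2 BO.
Crossing each possibility with the mother AA and summing P(type A): 1/2·0 + 1/2·1/2 = 1/4.

1/4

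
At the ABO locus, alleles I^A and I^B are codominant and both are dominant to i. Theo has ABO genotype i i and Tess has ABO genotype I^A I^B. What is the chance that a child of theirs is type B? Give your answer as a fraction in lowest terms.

ABO cross i i × I^A I^B → offspring phenotypes: 1/2 A, 1/2 B.
So P(type B) = 1/2.

1/2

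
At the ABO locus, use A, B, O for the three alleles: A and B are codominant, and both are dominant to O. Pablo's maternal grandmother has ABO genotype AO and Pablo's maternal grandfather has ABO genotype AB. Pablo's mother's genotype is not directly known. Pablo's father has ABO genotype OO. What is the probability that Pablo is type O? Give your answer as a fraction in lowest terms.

1/4

Pablo's mother's ABO genotype from AO × AB: 1/4 AA, 1/4 AB, 1/4 AO, 1/4 BO.
Crossing each possibility with the father OO and summing P(type O): 1/4·0 + 1/4·0 + 1/4·1/2 + 1/4·1/2 = 1/4.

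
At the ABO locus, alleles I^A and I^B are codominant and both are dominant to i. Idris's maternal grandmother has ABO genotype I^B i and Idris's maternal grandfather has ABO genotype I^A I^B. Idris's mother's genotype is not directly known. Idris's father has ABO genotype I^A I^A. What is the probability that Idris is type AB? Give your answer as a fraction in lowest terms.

1/2

Idris's mother's ABO genotype from I^B i × I^A I^B: 1/4 I^A I^B, 1/4 I^A i, 1/4 I^B I^B, 1/4 I^B i.
Crossing each possibility with the father I^A I^A and summing P(type AB): 1/4·1/2 + 1/4·0 + 1/4·1 + 1/4·1/2 = 1/2.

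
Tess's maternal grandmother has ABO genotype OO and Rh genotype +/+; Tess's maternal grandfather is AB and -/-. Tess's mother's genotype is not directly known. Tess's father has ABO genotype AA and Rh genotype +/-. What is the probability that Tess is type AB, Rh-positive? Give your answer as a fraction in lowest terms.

3/16

Tess's mother's ABO genotype from OO × AB: 1/2 AO, 1/2 BO.
Crossing each possibility with the father AA and summing P(type AB): 1/2·0 + 1/2·1/2 = 1/4.
Similarly for Rh via the mother's Rh distribution: P(Rh+) = 3/4.
Independent loci: 1/4 × 3/4 = 3/16.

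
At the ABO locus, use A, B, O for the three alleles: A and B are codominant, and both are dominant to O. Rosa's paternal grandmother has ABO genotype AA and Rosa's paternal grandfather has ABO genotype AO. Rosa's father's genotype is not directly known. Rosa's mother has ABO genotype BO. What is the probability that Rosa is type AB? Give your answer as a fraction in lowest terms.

Rosa's father's ABO genotype from AA × AO: 1/2 AA, 1/2 AO.
Crossing each possibility with the mother BO and summing P(type AB): 1/2·1/2 + 1/2·1/4 = 3/8.

3/8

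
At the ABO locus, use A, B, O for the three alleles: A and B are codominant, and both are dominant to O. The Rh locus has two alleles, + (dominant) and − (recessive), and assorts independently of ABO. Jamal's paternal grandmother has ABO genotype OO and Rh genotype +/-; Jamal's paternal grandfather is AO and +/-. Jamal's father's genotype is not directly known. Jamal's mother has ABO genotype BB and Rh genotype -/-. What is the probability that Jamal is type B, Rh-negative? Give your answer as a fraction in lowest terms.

3/8

Jamal's father's ABO genotype from OO × AO: 1/2 AO, 1/2 OO.
Crossing each possibility with the mother BB and summing P(type B): 1/2·1/2 + 1/2·1 = 3/4.
Similarly for Rh via the father's Rh distribution: P(Rh-) = 1/2.
Independent loci: 3/4 × 1/2 = 3/8.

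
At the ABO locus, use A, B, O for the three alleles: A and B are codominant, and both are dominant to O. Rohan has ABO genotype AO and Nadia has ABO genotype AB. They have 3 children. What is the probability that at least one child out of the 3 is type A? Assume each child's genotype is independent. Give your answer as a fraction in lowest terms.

7/8

ABO cross AO × AB → 1/2 A, 1/4 B, 1/4 AB.
So P(type A) = 1/2 per child.
P(none) = (1/2)^3 = 1/8; P(at least one) = 1 − 1/8 = 7/8.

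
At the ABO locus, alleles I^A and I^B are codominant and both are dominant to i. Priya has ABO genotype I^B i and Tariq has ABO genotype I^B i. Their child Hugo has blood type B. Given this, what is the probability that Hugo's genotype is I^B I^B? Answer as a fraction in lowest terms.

1/3

Cross I^B i × I^B i → 1/4 I^B I^B, 1/2 I^B i, 1/4 i i.
Type-B genotypes among offspring: I^B I^B (1/4), I^B i (1/2); total 3/4.
P(I^B I^B | type B) = (1/4) / (3/4) = 1/3.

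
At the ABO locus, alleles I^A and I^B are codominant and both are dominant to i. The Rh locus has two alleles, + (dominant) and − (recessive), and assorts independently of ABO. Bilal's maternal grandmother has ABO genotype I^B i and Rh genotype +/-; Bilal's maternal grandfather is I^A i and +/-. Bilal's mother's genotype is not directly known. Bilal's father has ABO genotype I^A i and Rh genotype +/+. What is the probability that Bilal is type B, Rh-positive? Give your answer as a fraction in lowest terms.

Bilal's mother's ABO genotype from I^B i × I^A i: 1/4 I^A I^B, 1/4 I^A i, 1/4 I^B i, 1/4 i i.
Crossing each possibility with the father I^A i and summing P(type B): 1/4·1/4 + 1/4·0 + 1/4·1/4 + 1/4·0 = 1/8.
Similarly for Rh via the mother's Rh distribution: P(Rh+) = 1.
Independent loci: 1/8 × 1 = 1/8.

1/8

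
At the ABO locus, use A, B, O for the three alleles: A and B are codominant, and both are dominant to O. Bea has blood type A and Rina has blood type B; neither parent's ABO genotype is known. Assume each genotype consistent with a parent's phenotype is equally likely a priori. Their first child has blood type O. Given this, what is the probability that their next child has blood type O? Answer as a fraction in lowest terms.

Possible genotypes: Bea ∈ {AA, AO}; Rina ∈ {BB, BO}.
Weight each parental genotype pair by prior × P(type-O child):
  AO × BO: posterior weight 1; P(next child type O) = 1/4.
Weighted sum = 1/4.

1/4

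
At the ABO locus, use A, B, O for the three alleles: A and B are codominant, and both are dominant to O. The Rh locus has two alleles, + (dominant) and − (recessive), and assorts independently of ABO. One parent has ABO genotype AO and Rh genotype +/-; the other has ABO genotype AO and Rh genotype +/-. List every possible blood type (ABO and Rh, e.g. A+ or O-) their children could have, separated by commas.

O+, O-, A+, A-

Gametes from AO × AO give offspring ABO genotypes AA, AO, OO, i.e. phenotypes O, A.
Rh cross +/- × +/- → phenotypes Rh+, Rh-.
Combining independently: O+, O-, A+, A-.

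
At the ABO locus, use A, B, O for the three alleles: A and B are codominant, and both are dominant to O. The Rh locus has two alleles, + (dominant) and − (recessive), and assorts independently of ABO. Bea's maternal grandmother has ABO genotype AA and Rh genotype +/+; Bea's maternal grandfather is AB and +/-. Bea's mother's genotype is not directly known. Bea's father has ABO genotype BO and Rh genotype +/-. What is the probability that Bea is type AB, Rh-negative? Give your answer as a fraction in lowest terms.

Bea's mother's ABO genotype from AA × AB: 1/2 AA, 1/2 AB.
Crossing each possibility with the father BO and summing P(type AB): 1/2·1/2 + 1/2·1/4 = 3/8.
Similarly for Rh via the mother's Rh distribution: P(Rh-) = 1/8.
Independent loci: 3/8 × 1/8 = 3/64.

3/64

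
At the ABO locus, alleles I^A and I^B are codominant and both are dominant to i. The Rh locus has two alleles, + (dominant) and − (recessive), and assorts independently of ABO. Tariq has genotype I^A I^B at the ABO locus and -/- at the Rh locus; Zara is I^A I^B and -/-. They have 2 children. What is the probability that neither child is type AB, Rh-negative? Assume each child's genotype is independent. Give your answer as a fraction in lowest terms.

1/4

ABO cross I^A I^B × I^A I^B → 1/4 A, 1/4 B, 1/2 AB.
Rh cross -/- × -/- → 1 Rh-; so P(type AB, Rh-negative) = 1/2 × 1 = 1/2 per child.
P(not type AB, Rh-negative) = 1/2 for one child; (1/2)^2 = 1/4.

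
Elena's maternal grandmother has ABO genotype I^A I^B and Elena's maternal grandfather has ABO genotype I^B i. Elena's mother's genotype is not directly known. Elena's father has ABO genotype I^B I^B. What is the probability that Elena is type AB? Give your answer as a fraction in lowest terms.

1/4

Elena's mother's ABO genotype from I^A I^B × I^B i: 1/4 I^A I^B, 1/4 I^A i, 1/4 I^B I^B, 1/4 I^B i.
Crossing each possibility with the father I^B I^B and summing P(type AB): 1/4·1/2 + 1/4·1/2 + 1/4·0 + 1/4·0 = 1/4.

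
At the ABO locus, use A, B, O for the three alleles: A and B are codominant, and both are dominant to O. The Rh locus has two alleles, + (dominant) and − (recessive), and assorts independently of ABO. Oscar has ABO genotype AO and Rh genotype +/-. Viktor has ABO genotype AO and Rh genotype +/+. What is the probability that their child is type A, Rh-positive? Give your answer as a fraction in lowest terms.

3/4

ABO cross AO × AO → offspring phenotypes: 1/4 O, 3/4 A.
Rh cross +/- × +/+ → 1 Rh+.
Independent loci: P(type A, Rh-positive) = 3/4 × 1 = 3/4.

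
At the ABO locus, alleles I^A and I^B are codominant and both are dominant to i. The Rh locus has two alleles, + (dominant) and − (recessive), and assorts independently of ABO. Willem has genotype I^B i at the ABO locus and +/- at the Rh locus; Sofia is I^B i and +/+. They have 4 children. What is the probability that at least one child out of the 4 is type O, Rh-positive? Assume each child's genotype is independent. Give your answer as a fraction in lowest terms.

175/256

ABO cross I^B i × I^B i → 1/4 O, 3/4 B.
Rh cross +/- × +/+ → 1 Rh+; so P(type O, Rh-positive) = 1/4 × 1 = 1/4 per child.
P(none) = (3/4)^4 = 81/256; P(at least one) = 1 − 81/256 = 175/256.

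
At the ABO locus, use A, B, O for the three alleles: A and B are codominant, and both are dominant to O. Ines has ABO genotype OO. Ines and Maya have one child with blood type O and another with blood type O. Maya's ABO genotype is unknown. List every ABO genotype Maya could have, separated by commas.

For each candidate genotype of Maya, check whether crossing it with OO can produce every observed child phenotype.
  AA → possible child types {A} ✗
  AB → possible child types {A, B} ✗
  AO → possible child types {O, A} ✓
  BB → possible child types {B} ✗
  BO → possible child types {O, B} ✓
  OO → possible child types {O} ✓

AO, BO, OO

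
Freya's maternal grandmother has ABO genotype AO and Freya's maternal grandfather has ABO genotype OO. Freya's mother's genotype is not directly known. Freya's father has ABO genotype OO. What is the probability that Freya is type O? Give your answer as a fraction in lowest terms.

3/4

Freya's mother's ABO genotype from AO × OO: 1/2 AO, 1/2 OO.
Crossing each possibility with the father OO and summing P(type O): 1/2·1/2 + 1/2·1 = 3/4.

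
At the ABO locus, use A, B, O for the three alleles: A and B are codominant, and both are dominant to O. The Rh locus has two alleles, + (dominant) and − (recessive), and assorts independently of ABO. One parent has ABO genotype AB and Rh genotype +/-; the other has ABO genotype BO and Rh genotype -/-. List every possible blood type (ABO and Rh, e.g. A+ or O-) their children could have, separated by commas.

A+, A-, B+, B-, AB+, AB-

Gametes from AB × BO give offspring ABO genotypes AB, AO, BB, BO, i.e. phenotypes A, B, AB.
Rh cross +/- × -/- → phenotypes Rh+, Rh-.
Combining independently: A+, A-, B+, B-, AB+, AB-.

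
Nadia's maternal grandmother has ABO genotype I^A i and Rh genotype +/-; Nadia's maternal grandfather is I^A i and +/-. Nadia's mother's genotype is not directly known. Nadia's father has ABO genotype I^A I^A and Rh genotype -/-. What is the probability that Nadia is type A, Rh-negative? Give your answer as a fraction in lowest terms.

Nadia's mother's ABO genotype from I^A i × I^A i: 1/4 I^A I^A, 1/2 I^A i, 1/4 i i.
Crossing each possibility with the father I^A I^A and summing P(type A): 1/4·1 + 1/2·1 + 1/4·1 = 1.
Similarly for Rh via the mother's Rh distribution: P(Rh-) = 1/2.
Independent loci: 1 × 1/2 = 1/2.

1/2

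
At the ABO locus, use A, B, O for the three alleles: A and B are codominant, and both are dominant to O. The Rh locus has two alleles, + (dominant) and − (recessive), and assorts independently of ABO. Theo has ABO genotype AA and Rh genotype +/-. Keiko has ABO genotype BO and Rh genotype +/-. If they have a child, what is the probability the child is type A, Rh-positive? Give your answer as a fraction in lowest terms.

ABO cross AA × BO → offspring phenotypes: 1/2 A, 1/2 AB.
Rh cross +/- × +/- → 3/4 Rh+, 1/4 Rh-.
Independent loci: P(type A, Rh-positive) = 1/2 × 3/4 = 3/8.

3/8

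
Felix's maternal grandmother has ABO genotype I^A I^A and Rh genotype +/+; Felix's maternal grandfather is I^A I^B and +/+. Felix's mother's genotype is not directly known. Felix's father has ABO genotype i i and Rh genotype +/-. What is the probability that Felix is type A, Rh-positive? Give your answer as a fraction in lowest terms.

Felix's mother's ABO genotype from I^A I^A × I^A I^B: 1/2 I^A I^A, 1/2 I^A I^B.
Crossing each possibility with the father i i and summing P(type A): 1/2·1 + 1/2·1/2 = 3/4.
Similarly for Rh via the mother's Rh distribution: P(Rh+) = 1.
Independent loci: 3/4 × 1 = 3/4.

3/4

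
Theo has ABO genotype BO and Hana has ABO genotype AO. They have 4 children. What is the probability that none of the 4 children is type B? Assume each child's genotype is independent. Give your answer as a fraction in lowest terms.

ABO cross BO × AO → 1/4 O, 1/4 A, 1/4 B, 1/4 AB.
So P(type B) = 1/4 per child.
P(not type B) = 3/4 for one child; (3/4)^4 = 81/256.

81/256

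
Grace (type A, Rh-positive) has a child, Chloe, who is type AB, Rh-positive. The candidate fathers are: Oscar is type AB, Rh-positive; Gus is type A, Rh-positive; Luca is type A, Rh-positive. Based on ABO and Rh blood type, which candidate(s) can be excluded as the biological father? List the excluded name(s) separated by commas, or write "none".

Gus, Luca

A candidate is excluded only if no genotype consistent with his phenotype could produce a type AB, Rh-positive child with a type A, Rh-positive mother.
Gus (type A, Rh+): no genotype consistent with that phenotype can produce a type-AB Rh+ child with a type-A mother.
Luca (type A, Rh+): no genotype consistent with that phenotype can produce a type-AB Rh+ child with a type-A mother.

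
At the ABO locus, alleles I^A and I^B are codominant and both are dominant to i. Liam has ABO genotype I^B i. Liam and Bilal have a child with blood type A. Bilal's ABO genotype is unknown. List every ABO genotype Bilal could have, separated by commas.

I^A I^A, I^A I^B, I^A i

For each candidate genotype of Bilal, check whether crossing it with I^B i can produce every observed child phenotype.
  I^A I^A → possible child types {A, AB} ✓
  I^A I^B → possible child types {A, B, AB} ✓
  I^A i → possible child types {O, A, B, AB} ✓
  I^B I^B → possible child types {B} ✗
  I^B i → possible child types {O, B} ✗
  i i → possible child types {O, B} ✗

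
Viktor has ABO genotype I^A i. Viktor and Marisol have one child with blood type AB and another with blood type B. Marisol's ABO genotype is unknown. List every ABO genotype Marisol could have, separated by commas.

For each candidate genotype of Marisol, check whether crossing it with I^A i can produce every observed child phenotype.
  I^A I^A → possible child types {A} ✗
  I^A I^B → possible child types {A, B, AB} ✓
  I^A i → possible child types {O, A} ✗
  I^B I^B → possible child types {B, AB} ✓
  I^B i → possible child types {O, A, B, AB} ✓
  i i → possible child types {O, A} ✗

I^A I^B, I^B I^B, I^B i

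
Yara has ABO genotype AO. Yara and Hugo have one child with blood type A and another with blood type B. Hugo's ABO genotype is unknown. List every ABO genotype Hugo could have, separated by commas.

For each candidate genotype of Hugo, check whether crossing it with AO can produce every observed child phenotype.
  AA → possible child types {A} ✗
  AB → possible child types {A, B, AB} ✓
  AO → possible child types {O, A} ✗
  BB → possible child types {B, AB} ✗
  BO → possible child types {O, A, B, AB} ✓
  OO → possible child types {O, A} ✗

AB, BO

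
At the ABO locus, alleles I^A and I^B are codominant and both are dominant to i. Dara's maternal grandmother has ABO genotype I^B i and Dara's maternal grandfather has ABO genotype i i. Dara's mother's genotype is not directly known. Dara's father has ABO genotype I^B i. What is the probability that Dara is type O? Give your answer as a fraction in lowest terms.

Dara's mother's ABO genotype from I^B i × i i: 1/2 I^B i, 1/2 i i.
Crossing each possibility with the father I^B i and summing P(type O): 1/2·1/4 + 1/2·1/2 = 3/8.

3/8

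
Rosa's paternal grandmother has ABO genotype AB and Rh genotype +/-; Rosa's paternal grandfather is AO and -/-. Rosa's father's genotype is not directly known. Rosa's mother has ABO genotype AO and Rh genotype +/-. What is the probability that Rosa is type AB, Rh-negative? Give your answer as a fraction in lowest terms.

3/64

Rosa's father's ABO genotype from AB × AO: 1/4 AA, 1/4 AB, 1/4 AO, 1/4 BO.
Crossing each possibility with the mother AO and summing P(type AB): 1/4·0 + 1/4·1/4 + 1/4·0 + 1/4·1/4 = 1/8.
Similarly for Rh via the father's Rh distribution: P(Rh-) = 3/8.
Independent loci: 1/8 × 3/8 = 3/64.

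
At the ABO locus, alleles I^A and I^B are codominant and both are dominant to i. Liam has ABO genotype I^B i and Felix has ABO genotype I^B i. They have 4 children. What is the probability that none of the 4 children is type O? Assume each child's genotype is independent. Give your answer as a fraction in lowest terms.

81/256

ABO cross I^B i × I^B i → 1/4 O, 3/4 B.
So P(type O) = 1/4 per child.
P(not type O) = 3/4 for one child; (3/4)^4 = 81/256.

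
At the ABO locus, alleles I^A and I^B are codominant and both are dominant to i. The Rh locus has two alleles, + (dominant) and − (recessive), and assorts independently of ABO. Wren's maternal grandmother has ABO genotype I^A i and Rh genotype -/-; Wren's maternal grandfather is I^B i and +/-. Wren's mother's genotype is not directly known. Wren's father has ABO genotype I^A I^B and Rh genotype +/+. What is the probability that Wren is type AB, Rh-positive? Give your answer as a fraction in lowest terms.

Wren's mother's ABO genotype from I^A i × I^B i: 1/4 I^A I^B, 1/4 I^A i, 1/4 I^B i, 1/4 i i.
Crossing each possibility with the father I^A I^B and summing P(type AB): 1/4·1/2 + 1/4·1/4 + 1/4·1/4 + 1/4·0 = 1/4.
Similarly for Rh via the mother's Rh distribution: P(Rh+) = 1.
Independent loci: 1/4 × 1 = 1/4.

1/4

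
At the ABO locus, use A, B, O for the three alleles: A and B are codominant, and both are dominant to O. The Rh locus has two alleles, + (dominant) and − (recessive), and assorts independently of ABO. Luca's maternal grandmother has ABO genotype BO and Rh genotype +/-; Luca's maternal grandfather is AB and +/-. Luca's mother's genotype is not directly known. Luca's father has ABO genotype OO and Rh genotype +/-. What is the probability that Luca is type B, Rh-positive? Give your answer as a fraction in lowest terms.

Luca's mother's ABO genotype from BO × AB: 1/4 AB, 1/4 AO, 1/4 BB, 1/4 BO.
Crossing each possibility with the father OO and summing P(type B): 1/4·1/2 + 1/4·0 + 1/4·1 + 1/4·1/2 = 1/2.
Similarly for Rh via the mother's Rh distribution: P(Rh+) = 3/4.
Independent loci: 1/2 × 3/4 = 3/8.

3/8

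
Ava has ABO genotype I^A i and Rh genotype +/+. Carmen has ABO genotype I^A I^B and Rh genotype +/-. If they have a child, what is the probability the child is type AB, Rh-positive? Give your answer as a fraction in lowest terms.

1/4

ABO cross I^A i × I^A I^B → offspring phenotypes: 1/2 A, 1/4 B, 1/4 AB.
Rh cross +/+ × +/- → 1 Rh+.
Independent loci: P(type AB, Rh-positive) = 1/4 × 1 = 1/4.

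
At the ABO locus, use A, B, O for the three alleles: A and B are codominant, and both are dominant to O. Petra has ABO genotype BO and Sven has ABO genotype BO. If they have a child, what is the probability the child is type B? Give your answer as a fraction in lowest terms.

ABO cross BO × BO → offspring phenotypes: 1/4 O, 3/4 B.
So P(type B) = 3/4.

3/4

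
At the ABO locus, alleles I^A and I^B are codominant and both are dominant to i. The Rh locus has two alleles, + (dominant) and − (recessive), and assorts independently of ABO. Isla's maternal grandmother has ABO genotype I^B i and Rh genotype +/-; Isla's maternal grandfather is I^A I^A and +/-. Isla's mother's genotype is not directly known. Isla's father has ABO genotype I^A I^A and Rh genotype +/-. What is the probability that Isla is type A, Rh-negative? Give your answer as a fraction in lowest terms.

3/16

Isla's mother's ABO genotype from I^B i × I^A I^A: 1/2 I^A I^B, 1/2 I^A i.
Crossing each possibility with the father I^A I^A and summing P(type A): 1/2·1/2 + 1/2·1 = 3/4.
Similarly for Rh via the mother's Rh distribution: P(Rh-) = 1/4.
Independent loci: 3/4 × 1/4 = 3/16.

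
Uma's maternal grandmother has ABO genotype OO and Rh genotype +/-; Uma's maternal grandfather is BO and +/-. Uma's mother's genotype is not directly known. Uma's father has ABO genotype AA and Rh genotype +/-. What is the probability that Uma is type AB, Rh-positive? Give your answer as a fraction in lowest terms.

Uma's mother's ABO genotype from OO × BO: 1/2 BO, 1/2 OO.
Crossing each possibility with the father AA and summing P(type AB): 1/2·1/2 + 1/2·0 = 1/4.
Similarly for Rh via the mother's Rh distribution: P(Rh+) = 3/4.
Independent loci: 1/4 × 3/4 = 3/16.

3/16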